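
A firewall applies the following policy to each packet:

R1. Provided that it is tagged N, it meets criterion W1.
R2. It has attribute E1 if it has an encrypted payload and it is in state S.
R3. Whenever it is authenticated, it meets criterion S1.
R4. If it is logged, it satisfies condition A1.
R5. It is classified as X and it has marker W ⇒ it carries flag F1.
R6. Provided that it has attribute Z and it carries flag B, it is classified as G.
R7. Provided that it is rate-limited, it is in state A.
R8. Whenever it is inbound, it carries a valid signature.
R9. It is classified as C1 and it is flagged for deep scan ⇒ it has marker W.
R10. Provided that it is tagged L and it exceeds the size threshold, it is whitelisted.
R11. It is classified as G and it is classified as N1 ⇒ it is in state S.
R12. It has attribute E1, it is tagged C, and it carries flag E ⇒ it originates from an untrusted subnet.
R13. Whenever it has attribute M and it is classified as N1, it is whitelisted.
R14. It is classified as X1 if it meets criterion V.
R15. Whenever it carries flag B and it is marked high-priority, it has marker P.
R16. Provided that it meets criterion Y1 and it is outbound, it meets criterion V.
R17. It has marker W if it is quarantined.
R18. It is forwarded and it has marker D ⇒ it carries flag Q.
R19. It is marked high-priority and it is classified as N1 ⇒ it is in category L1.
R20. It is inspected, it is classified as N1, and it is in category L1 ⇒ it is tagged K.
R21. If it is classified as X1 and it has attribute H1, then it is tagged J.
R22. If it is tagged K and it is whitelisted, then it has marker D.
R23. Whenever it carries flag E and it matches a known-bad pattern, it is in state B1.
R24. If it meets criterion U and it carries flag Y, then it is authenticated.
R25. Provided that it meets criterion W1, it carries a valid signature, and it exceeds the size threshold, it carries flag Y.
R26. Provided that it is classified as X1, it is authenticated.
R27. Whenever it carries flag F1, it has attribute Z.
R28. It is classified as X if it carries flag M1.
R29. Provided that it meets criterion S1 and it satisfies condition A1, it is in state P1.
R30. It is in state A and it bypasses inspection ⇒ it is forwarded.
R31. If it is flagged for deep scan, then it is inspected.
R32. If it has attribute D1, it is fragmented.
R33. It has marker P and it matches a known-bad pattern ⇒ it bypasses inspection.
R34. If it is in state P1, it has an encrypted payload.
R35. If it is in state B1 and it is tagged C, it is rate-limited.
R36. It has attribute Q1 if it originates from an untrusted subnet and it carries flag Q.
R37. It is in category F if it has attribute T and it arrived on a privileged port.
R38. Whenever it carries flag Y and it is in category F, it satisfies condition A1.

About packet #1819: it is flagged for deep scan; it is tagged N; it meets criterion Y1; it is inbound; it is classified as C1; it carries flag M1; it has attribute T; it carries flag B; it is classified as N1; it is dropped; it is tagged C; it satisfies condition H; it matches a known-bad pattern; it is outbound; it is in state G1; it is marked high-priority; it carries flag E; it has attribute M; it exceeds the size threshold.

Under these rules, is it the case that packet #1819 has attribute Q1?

No

Forward chaining from the given facts derives: meets criterion W1, carries a valid signature, has marker W, is whitelisted, has marker P, meets criterion V, is in category L1, is in state B1, carries flag Y, is classified as X, is inspected, bypasses inspection, is rate-limited, carries flag F1, is in state A, is classified as X1, is tagged K, has marker D, is authenticated, has attribute Z, is forwarded, meets criterion S1, is classified as G, is in state S, carries flag Q.
The only rule concluding "it has attribute Q1" is R36, which needs "it originates from an untrusted subnet"; that is never established.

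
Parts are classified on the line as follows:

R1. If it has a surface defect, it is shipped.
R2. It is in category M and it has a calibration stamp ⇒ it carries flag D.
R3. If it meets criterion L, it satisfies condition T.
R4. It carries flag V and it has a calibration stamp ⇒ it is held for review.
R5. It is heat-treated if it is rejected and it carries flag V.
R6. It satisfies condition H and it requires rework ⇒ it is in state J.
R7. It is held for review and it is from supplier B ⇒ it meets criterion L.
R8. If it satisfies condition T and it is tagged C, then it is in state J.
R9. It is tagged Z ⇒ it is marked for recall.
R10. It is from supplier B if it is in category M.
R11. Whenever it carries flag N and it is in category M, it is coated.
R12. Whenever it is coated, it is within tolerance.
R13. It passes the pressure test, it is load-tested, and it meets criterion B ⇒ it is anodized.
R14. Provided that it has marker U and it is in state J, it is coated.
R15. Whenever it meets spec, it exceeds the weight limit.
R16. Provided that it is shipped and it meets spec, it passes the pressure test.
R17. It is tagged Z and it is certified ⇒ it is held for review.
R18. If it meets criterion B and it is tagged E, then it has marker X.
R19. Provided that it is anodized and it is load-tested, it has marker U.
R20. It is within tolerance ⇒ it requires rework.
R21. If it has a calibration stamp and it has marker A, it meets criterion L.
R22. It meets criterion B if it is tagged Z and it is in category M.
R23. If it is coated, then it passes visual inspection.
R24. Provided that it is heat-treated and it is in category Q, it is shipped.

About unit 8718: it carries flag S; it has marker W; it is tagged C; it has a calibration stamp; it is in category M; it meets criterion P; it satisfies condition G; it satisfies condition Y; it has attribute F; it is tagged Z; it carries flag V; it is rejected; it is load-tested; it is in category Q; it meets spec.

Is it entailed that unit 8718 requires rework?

Yes

By R4 (it carries flag V, it has a calibration stamp): it is held for review.
By R5 (it is rejected, it carries flag V): it is heat-treated.
By R10 (it is in category M): it is from supplier B.
By R22 (it is tagged Z, it is in category M): it meets criterion B.
By R24 (it is heat-treated, it is in category Q): it is shipped.
By R7 (it is held for review, it is from supplier B): it meets criterion L.
By R16 (it is shipped, it meets spec): it passes the pressure test.
By R3 (it meets criterion L): it satisfies condition T.
By R8 (it satisfies condition T, it is tagged C): it is in state J.
By R13 (it passes the pressure test, it is load-tested, it meets criterion B): it is anodized.
By R19 (it is anodized, it is load-tested): it has marker U.
By R14 (it has marker U, it is in state J): it is coated.
By R12 (it is coated): it is within tolerance.
By R20 (it is within tolerance): it requires rework.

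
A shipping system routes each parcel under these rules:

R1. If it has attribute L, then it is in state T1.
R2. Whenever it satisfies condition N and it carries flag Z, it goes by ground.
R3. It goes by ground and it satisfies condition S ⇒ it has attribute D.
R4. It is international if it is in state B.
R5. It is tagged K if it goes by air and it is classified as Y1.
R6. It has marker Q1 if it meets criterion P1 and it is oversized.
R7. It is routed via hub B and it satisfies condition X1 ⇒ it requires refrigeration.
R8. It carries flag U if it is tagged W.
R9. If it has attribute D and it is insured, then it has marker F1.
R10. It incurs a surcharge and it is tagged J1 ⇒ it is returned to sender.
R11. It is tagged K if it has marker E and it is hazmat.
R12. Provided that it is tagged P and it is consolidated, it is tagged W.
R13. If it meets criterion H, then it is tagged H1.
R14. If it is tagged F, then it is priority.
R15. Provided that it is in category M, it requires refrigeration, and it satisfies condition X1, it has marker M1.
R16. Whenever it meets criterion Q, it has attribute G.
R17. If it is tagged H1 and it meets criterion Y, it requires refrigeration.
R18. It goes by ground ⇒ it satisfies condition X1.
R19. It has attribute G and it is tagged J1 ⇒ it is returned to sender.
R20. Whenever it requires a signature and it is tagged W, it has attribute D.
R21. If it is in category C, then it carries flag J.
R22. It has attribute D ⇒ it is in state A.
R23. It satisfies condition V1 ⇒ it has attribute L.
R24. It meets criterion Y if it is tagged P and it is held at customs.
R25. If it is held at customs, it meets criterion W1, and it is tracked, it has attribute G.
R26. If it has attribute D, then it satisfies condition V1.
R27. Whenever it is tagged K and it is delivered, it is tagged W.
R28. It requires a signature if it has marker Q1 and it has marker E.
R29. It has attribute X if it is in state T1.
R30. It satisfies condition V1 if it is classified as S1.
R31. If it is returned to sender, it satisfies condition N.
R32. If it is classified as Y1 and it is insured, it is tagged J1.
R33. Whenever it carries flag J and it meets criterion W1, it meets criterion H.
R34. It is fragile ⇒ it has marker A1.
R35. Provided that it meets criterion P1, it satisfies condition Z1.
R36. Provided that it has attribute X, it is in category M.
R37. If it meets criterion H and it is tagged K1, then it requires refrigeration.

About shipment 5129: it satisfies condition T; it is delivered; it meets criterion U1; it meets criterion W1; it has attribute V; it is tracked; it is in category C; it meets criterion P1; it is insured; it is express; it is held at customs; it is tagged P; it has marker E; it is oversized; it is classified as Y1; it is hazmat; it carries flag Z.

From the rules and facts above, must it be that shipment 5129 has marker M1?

By R6 (it meets criterion P1, it is oversized): it has marker Q1.
By R11 (it has marker E, it is hazmat): it is tagged K.
By R21 (it is in category C): it carries flag J.
By R24 (it is tagged P, it is held at customs): it meets criterion Y.
By R25 (it is held at customs, it meets criterion W1, it is tracked): it has attribute G.
By R27 (it is tagged K, it is delivered): it is tagged W.
By R28 (it has marker Q1, it has marker E): it requires a signature.
By R32 (it is classified as Y1, it is insured): it is tagged J1.
By R33 (it carries flag J, it meets criterion W1): it meets criterion H.
By R13 (it meets criterion H): it is tagged H1.
By R17 (it is tagged H1, it meets criterion Y): it requires refrigeration.
By R19 (it has attribute G, it is tagged J1): it is returned to sender.
By R20 (it requires a signature, it is tagged W): it has attribute D.
By R26 (it has attribute D): it satisfies condition V1.
By R31 (it is returned to sender): it satisfies condition N.
By R2 (it satisfies condition N, it carries flag Z): it goes by ground.
By R18 (it goes by ground): it satisfies condition X1.
By R23 (it satisfies condition V1): it has attribute L.
By R1 (it has attribute L): it is in state T1.
By R29 (it is in state T1): it has attribute X.
By R36 (it has attribute X): it is in category M.
By R15 (it is in category M, it requires refrigeration, it satisfies condition X1): it has marker M1.

Yes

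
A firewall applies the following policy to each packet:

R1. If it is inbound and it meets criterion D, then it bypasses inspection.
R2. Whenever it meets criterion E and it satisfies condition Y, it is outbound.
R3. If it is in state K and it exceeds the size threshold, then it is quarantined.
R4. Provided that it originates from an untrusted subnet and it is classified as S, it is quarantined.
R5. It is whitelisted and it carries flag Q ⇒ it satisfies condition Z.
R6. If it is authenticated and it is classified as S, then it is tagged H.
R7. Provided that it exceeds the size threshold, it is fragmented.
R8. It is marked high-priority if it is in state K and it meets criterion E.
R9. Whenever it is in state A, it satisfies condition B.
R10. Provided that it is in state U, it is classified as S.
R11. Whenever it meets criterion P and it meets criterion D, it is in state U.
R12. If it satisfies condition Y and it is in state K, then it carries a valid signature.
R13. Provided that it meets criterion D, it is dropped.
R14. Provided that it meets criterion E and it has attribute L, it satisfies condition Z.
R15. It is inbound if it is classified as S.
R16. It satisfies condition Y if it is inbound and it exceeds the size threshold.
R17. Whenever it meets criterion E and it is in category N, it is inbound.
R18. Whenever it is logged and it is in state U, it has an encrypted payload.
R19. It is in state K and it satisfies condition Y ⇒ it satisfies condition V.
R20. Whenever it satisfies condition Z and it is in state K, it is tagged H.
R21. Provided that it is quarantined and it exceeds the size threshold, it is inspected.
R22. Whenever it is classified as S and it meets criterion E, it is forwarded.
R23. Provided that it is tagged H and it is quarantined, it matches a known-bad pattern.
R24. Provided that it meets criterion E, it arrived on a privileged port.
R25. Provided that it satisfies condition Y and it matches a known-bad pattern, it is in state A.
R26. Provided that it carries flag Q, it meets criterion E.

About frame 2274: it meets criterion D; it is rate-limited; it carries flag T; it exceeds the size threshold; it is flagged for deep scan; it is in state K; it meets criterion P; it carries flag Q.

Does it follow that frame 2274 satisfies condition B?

No

Forward chaining from the given facts derives: is quarantined, is fragmented, is in state U, is dropped, is inspected, meets criterion E, is marked high-priority, is classified as S, is inbound, satisfies condition Y, satisfies condition V, is forwarded, arrived on a privileged port, bypasses inspection, is outbound, carries a valid signature.
The only rule concluding "it satisfies condition B" is R9, which needs "it is in state A"; that is never established.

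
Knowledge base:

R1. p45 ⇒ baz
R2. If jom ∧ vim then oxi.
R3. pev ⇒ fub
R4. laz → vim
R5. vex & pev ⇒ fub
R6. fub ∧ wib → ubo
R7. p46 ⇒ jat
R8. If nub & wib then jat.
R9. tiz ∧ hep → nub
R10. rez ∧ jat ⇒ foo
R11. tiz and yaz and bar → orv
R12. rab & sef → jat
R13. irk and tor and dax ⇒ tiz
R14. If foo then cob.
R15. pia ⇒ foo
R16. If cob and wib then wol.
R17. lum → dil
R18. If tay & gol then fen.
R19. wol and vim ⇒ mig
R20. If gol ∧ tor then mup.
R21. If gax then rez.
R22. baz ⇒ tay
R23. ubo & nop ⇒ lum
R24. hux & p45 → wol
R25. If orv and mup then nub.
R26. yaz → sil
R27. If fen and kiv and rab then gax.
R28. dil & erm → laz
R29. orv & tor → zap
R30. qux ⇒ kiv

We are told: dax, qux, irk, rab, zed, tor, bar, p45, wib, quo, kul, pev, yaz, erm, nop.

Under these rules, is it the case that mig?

Forward chaining from the given facts derives: baz, fub, ubo, tiz, tay, lum, sil, kiv, orv, dil, laz, zap, vim.
The only rule concluding mig is R19, which needs wol; that is never established.

No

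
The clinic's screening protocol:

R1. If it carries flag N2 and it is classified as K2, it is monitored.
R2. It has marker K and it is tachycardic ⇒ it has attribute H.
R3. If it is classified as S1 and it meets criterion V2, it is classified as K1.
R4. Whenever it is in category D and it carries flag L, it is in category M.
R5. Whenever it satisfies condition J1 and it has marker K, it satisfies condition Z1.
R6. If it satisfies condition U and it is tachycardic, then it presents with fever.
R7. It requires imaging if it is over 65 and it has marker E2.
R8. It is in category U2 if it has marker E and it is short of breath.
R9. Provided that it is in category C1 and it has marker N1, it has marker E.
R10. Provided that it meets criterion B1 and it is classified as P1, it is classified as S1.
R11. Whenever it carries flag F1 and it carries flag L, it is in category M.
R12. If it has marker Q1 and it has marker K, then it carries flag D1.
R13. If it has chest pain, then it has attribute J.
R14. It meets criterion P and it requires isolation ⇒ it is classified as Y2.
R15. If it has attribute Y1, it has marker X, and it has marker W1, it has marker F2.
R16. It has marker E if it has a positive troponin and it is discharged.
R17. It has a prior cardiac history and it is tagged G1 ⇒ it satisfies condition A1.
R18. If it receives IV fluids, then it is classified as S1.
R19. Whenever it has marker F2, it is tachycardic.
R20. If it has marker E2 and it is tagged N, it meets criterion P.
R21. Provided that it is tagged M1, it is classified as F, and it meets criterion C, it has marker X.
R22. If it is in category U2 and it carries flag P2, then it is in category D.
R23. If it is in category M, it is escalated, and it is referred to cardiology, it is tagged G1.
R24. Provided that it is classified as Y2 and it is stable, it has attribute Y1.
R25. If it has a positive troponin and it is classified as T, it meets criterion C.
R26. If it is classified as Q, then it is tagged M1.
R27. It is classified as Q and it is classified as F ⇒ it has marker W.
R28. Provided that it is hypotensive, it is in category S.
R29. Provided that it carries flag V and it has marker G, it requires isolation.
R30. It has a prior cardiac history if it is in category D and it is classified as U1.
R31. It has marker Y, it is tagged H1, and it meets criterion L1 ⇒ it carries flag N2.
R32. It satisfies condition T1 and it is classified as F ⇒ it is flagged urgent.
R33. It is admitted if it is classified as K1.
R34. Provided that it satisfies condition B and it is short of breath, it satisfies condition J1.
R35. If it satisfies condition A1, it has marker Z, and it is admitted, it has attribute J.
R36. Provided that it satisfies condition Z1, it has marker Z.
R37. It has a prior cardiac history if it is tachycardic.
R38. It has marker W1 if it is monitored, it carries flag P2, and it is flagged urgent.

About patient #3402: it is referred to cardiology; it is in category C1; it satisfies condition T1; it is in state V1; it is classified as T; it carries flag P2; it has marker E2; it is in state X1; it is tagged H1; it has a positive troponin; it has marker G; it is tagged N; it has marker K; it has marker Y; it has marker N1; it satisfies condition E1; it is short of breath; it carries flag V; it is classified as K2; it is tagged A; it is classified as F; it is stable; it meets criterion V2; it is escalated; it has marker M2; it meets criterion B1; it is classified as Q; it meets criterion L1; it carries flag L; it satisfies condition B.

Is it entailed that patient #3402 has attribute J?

Forward chaining from the given facts derives: has marker E, meets criterion P, meets criterion C, is tagged M1, has marker W, requires isolation, carries flag N2, is flagged urgent, satisfies condition J1, is monitored, satisfies condition Z1, is in category U2, is classified as Y2, has marker X, is in category D, has attribute Y1, has marker Z, has marker W1, is in category M, has marker F2, is tachycardic, is tagged G1, has a prior cardiac history, has attribute H, satisfies condition A1.
Rules concluding "it has attribute J": R13 needs "it has chest pain"; R35 needs "it is admitted" — none of these are established.

No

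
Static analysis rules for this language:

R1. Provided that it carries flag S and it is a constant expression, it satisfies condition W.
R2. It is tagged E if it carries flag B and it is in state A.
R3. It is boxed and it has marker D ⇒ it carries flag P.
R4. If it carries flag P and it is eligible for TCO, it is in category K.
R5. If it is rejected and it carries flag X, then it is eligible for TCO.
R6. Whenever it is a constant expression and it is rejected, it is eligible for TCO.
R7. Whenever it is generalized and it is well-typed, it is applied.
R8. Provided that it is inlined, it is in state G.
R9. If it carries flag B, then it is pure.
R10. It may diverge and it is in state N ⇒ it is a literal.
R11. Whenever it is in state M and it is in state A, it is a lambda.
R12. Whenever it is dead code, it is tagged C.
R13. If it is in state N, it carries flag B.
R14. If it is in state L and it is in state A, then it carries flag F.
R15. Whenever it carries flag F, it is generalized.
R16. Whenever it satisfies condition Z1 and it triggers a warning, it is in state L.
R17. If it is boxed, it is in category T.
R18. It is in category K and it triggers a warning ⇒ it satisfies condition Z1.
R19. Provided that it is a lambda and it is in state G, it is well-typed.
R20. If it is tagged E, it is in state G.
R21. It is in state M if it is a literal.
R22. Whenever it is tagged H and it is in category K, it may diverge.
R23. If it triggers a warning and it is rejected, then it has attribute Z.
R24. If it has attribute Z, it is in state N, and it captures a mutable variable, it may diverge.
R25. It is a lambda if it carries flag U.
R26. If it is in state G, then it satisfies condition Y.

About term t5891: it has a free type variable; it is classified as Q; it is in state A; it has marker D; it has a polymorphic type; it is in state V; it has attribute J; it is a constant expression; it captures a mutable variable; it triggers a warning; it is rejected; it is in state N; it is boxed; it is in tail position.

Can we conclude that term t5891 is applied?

Yes

By R3 (it is boxed, it has marker D): it carries flag P.
By R6 (it is a constant expression, it is rejected): it is eligible for TCO.
By R13 (it is in state N): it carries flag B.
By R23 (it triggers a warning, it is rejected): it has attribute Z.
By R24 (it has attribute Z, it is in state N, it captures a mutable variable): it may diverge.
By R2 (it carries flag B, it is in state A): it is tagged E.
By R4 (it carries flag P, it is eligible for TCO): it is in category K.
By R10 (it may diverge, it is in state N): it is a literal.
By R18 (it is in category K, it triggers a warning): it satisfies condition Z1.
By R20 (it is tagged E): it is in state G.
By R21 (it is a literal): it is in state M.
By R11 (it is in state M, it is in state A): it is a lambda.
By R16 (it satisfies condition Z1, it triggers a warning): it is in state L.
By R19 (it is a lambda, it is in state G): it is well-typed.
By R14 (it is in state L, it is in state A): it carries flag F.
By R15 (it carries flag F): it is generalized.
By R7 (it is generalized, it is well-typed): it is applied.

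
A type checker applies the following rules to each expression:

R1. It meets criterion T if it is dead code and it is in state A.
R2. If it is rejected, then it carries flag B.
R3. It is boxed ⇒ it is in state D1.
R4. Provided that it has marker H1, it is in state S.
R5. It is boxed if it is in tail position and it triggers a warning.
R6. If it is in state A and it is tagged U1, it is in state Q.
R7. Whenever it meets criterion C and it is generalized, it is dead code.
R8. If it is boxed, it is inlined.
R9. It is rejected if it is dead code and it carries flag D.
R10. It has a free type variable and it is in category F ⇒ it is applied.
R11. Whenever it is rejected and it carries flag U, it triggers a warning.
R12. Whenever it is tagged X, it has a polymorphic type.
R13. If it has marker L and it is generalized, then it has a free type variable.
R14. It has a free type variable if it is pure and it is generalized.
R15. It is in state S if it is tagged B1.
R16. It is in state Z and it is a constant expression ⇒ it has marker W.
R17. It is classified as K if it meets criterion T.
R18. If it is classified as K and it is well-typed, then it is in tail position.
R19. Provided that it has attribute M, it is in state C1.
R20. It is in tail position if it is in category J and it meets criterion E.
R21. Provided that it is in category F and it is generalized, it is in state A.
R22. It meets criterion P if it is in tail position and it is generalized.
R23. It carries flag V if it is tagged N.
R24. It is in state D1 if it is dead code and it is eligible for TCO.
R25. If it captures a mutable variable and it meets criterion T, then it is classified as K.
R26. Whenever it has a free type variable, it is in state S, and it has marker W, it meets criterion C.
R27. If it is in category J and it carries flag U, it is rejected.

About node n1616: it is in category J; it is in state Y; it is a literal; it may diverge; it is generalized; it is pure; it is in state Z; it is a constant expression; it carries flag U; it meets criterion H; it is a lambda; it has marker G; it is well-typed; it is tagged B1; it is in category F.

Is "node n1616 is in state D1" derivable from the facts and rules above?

By R14 (it is pure, it is generalized): it has a free type variable.
By R15 (it is tagged B1): it is in state S.
By R16 (it is in state Z, it is a constant expression): it has marker W.
By R21 (it is in category F, it is generalized): it is in state A.
By R26 (it has a free type variable, it is in state S, it has marker W): it meets criterion C.
By R27 (it is in category J, it carries flag U): it is rejected.
By R7 (it meets criterion C, it is generalized): it is dead code.
By R11 (it is rejected, it carries flag U): it triggers a warning.
By R1 (it is dead code, it is in state A): it meets criterion T.
By R17 (it meets criterion T): it is classified as K.
By R18 (it is classified as K, it is well-typed): it is in tail position.
By R5 (it is in tail position, it triggers a warning): it is boxed.
By R3 (it is boxed): it is in state D1.

Yes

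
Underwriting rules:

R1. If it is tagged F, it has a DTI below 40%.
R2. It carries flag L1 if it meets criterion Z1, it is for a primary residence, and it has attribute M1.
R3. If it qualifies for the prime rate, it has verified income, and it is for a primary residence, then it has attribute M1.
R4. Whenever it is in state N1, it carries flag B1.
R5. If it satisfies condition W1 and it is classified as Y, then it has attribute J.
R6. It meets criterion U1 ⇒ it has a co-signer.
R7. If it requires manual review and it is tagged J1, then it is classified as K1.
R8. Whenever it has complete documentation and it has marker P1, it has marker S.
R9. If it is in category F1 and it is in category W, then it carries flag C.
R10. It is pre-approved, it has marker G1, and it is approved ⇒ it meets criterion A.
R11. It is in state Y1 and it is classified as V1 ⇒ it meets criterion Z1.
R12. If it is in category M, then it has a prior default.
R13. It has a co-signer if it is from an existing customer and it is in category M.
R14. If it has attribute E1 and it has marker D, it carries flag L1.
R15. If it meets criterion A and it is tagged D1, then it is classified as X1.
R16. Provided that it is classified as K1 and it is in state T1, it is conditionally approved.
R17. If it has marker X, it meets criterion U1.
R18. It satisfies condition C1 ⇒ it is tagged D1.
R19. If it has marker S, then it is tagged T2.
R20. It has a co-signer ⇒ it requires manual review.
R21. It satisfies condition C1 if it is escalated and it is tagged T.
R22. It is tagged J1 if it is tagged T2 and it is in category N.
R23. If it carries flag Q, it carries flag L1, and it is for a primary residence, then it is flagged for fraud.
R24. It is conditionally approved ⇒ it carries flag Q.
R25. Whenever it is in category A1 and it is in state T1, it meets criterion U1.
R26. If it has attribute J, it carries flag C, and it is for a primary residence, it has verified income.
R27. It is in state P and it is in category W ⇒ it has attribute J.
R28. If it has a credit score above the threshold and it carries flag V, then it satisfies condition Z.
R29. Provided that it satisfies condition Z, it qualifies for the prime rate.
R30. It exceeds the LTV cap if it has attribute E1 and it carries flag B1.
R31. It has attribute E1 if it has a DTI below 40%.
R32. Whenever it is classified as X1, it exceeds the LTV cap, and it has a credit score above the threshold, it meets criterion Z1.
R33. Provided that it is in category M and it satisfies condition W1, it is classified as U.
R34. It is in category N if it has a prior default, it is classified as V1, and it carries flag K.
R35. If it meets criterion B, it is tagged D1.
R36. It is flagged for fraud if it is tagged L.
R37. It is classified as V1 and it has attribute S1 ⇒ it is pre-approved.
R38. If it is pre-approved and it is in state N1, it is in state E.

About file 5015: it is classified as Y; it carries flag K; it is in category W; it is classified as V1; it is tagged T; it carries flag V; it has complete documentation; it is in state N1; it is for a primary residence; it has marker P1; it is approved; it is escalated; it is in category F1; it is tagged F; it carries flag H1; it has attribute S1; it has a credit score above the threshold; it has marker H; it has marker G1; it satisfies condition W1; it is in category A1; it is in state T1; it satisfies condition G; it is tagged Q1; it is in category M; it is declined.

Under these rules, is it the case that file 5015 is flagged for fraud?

By R1 (it is tagged F): it has a DTI below 40%.
By R4 (it is in state N1): it carries flag B1.
By R5 (it satisfies condition W1, it is classified as Y): it has attribute J.
By R8 (it has complete documentation, it has marker P1): it has marker S.
By R9 (it is in category F1, it is in category W): it carries flag C.
By R12 (it is in category M): it has a prior default.
By R19 (it has marker S): it is tagged T2.
By R21 (it is escalated, it is tagged T): it satisfies condition C1.
By R25 (it is in category A1, it is in state T1): it meets criterion U1.
By R26 (it has attribute J, it carries flag C, it is for a primary residence): it has verified income.
By R28 (it has a credit score above the threshold, it carries flag V): it satisfies condition Z.
By R29 (it satisfies condition Z): it qualifies for the prime rate.
By R31 (it has a DTI below 40%): it has attribute E1.
By R34 (it has a prior default, it is classified as V1, it carries flag K): it is in category N.
By R37 (it is classified as V1, it has attribute S1): it is pre-approved.
By R3 (it qualifies for the prime rate, it has verified income, it is for a primary residence): it has attribute M1.
By R6 (it meets criterion U1): it has a co-signer.
By R10 (it is pre-approved, it has marker G1, it is approved): it meets criterion A.
By R18 (it satisfies condition C1): it is tagged D1.
By R20 (it has a co-signer): it requires manual review.
By R22 (it is tagged T2, it is in category N): it is tagged J1.
By R30 (it has attribute E1, it carries flag B1): it exceeds the LTV cap.
By R7 (it requires manual review, it is tagged J1): it is classified as K1.
By R15 (it meets criterion A, it is tagged D1): it is classified as X1.
By R16 (it is classified as K1, it is in state T1): it is conditionally approved.
By R24 (it is conditionally approved): it carries flag Q.
By R32 (it is classified as X1, it exceeds the LTV cap, it has a credit score above the threshold): it meets criterion Z1.
By R2 (it meets criterion Z1, it is for a primary residence, it has attribute M1): it carries flag L1.
By R23 (it carries flag Q, it carries flag L1, it is for a primary residence): it is flagged for fraud.

Yes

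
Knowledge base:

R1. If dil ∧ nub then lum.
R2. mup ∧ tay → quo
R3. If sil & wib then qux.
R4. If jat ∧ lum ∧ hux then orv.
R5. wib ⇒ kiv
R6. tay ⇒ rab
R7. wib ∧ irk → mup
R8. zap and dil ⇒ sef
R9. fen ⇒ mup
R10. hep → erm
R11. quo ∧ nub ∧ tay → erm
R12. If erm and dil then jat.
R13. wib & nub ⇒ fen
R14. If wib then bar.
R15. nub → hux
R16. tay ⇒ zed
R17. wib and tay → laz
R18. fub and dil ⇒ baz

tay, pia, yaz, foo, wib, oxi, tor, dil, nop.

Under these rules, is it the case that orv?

No

Forward chaining from the given facts derives: kiv, rab, bar, zed, laz.
The only rule concluding orv is R4, which needs jat; that is never established.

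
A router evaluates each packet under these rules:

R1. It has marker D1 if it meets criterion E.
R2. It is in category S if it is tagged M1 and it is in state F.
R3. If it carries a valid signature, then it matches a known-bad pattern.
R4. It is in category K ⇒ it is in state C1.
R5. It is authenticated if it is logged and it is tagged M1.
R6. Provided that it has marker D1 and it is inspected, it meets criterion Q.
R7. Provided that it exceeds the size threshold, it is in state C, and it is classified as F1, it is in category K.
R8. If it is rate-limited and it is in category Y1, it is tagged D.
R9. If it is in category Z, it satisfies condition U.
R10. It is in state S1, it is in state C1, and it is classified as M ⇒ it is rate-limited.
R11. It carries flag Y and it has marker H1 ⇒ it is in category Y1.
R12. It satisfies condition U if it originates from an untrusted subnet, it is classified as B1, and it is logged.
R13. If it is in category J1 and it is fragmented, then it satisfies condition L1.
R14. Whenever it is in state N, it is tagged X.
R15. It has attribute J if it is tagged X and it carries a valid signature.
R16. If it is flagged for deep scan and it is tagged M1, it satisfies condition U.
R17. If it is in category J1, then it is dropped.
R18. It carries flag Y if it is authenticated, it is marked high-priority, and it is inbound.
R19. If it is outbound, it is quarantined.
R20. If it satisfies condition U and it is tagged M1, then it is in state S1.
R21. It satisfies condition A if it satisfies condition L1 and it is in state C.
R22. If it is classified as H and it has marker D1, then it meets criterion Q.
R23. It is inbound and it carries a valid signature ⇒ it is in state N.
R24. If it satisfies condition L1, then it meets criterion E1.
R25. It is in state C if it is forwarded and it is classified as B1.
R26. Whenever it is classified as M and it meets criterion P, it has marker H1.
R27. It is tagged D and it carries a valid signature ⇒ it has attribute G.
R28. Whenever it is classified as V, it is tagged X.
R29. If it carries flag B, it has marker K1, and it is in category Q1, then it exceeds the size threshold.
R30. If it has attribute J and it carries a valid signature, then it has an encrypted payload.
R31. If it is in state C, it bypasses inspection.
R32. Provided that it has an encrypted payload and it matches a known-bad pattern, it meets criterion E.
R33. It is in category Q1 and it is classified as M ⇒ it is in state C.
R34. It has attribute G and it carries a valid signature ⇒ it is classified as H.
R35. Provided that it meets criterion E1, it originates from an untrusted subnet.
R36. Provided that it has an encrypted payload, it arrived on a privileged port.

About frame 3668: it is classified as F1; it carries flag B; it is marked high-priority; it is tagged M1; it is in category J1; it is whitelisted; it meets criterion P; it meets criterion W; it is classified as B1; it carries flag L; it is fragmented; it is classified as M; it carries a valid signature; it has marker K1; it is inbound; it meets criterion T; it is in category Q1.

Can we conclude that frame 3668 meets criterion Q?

No

Forward chaining from the given facts derives: matches a known-bad pattern, satisfies condition L1, is dropped, is in state N, meets criterion E1, has marker H1, exceeds the size threshold, is in state C, originates from an untrusted subnet, is in category K, is tagged X, has attribute J, satisfies condition A, has an encrypted payload, bypasses inspection, meets criterion E, arrived on a privileged port, has marker D1, is in state C1.
Rules concluding "it meets criterion Q": R6 needs "it is inspected"; R22 needs "it is classified as H" — none of these are established.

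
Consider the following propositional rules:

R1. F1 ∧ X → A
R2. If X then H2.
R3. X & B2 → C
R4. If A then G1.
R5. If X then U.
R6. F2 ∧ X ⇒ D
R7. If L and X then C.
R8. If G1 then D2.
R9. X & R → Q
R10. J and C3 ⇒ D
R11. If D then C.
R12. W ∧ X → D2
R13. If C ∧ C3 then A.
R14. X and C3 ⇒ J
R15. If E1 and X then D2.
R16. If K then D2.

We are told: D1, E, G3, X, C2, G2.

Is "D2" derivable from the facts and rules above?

Forward chaining from the given facts derives: H2, U.
Rules concluding D2: R8 needs G1; R12 needs W; R15 needs E1; R16 needs K — none of these are established.

No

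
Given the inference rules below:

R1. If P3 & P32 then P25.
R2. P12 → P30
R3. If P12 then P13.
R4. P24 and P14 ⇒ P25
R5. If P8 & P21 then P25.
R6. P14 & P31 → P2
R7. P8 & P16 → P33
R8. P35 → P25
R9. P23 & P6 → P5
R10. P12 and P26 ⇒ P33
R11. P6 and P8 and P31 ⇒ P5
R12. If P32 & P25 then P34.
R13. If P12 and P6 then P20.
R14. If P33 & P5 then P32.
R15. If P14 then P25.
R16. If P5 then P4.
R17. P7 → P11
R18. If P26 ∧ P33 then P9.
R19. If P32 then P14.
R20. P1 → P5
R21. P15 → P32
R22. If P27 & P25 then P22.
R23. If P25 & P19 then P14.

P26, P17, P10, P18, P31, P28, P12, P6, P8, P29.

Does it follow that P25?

P33  (by R10: P12, P26)
P5  (by R11: P6, P8, P31)
P32  (by R14: P33, P5)
P14  (by R19: P32)
P25  (by R15: P14)

Yes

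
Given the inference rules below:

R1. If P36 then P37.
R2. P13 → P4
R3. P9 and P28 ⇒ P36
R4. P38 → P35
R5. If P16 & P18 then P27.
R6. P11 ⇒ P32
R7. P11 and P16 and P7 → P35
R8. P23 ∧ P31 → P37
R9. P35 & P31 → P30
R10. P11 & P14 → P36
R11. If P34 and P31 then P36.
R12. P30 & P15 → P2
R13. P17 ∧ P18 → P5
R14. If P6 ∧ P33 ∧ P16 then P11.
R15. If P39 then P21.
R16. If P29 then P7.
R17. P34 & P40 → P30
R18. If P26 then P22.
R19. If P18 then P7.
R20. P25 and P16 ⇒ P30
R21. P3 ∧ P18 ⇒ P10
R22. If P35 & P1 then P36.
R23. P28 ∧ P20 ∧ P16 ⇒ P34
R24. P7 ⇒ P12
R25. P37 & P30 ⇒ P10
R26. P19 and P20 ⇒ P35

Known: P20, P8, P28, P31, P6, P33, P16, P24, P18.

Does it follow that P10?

P11  (by R14: P6, P33, P16)
P7  (by R19: P18)
P34  (by R23: P28, P20, P16)
P35  (by R7: P11, P16, P7)
P30  (by R9: P35, P31)
P36  (by R11: P34, P31)
P37  (by R1: P36)
P10  (by R25: P37, P30)

Yes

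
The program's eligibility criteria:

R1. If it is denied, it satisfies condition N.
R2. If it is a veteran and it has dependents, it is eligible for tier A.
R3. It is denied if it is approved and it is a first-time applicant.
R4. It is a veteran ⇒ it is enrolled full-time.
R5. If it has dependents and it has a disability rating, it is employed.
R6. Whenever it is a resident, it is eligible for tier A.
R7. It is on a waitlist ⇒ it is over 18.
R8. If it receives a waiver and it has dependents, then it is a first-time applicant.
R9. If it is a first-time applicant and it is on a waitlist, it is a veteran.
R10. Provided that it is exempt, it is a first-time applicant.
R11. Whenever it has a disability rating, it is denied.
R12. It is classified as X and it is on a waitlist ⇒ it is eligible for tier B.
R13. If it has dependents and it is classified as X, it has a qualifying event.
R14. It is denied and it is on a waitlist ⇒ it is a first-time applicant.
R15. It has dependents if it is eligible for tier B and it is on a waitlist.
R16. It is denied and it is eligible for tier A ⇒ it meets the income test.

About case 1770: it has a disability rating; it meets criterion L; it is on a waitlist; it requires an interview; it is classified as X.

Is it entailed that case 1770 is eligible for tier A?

Yes

By R11 (it has a disability rating): it is denied.
By R12 (it is classified as X, it is on a waitlist): it is eligible for tier B.
By R14 (it is denied, it is on a waitlist): it is a first-time applicant.
By R15 (it is eligible for tier B, it is on a waitlist): it has dependents.
By R9 (it is a first-time applicant, it is on a waitlist): it is a veteran.
By R2 (it is a veteran, it has dependents): it is eligible for tier A.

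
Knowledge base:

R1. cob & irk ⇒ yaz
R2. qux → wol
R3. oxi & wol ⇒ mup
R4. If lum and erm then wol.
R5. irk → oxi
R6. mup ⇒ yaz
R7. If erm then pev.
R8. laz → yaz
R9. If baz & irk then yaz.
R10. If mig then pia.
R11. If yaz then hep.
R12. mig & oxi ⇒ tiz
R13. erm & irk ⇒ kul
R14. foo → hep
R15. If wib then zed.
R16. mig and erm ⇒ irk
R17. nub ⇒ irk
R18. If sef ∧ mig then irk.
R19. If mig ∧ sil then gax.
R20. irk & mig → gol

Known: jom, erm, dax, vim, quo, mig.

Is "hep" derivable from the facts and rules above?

Forward chaining from the given facts derives: pev, pia, irk, gol, oxi, tiz, kul.
Rules concluding hep: R11 needs yaz; R14 needs foo — none of these are established.

No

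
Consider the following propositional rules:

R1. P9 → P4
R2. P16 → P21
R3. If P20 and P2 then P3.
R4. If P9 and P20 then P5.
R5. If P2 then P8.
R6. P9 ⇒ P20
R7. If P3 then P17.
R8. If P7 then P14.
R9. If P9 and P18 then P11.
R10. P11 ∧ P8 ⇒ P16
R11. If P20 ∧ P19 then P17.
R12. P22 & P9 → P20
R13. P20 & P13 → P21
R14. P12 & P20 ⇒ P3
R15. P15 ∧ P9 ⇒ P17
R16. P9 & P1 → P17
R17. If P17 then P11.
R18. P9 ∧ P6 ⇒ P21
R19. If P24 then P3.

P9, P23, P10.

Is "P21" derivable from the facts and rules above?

Forward chaining from the given facts derives: P4, P20, P5.
Rules concluding P21: R2 needs P16; R13 needs P13; R18 needs P6 — none of these are established.

No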